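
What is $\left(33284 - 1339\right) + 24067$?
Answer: $56012$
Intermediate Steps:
$\left(33284 - 1339\right) + 24067 = 31945 + 24067 = 56012$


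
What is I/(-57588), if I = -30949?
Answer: 30949/57588 ≈ 0.53742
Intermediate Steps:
I/(-57588) = -30949/(-57588) = -30949*(-1/57588) = 30949/57588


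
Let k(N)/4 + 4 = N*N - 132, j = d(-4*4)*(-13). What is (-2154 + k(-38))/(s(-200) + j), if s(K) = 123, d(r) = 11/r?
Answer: 49248/2111 ≈ 23.329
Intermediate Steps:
j = 143/16 (j = (11/((-4*4)))*(-13) = (11/(-16))*(-13) = (11*(-1/16))*(-13) = -11/16*(-13) = 143/16 ≈ 8.9375)
k(N) = -544 + 4*N² (k(N) = -16 + 4*(N*N - 132) = -16 + 4*(N² - 132) = -16 + 4*(-132 + N²) = -16 + (-528 + 4*N²) = -544 + 4*N²)
(-2154 + k(-38))/(s(-200) + j) = (-2154 + (-544 + 4*(-38)²))/(123 + 143/16) = (-2154 + (-544 + 4*1444))/(2111/16) = (-2154 + (-544 + 5776))*(16/2111) = (-2154 + 5232)*(16/2111) = 3078*(16/2111) = 49248/2111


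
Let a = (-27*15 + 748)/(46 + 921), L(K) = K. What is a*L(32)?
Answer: 10976/967 ≈ 11.351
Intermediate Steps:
a = 343/967 (a = (-405 + 748)/967 = 343*(1/967) = 343/967 ≈ 0.35471)
a*L(32) = (343/967)*32 = 10976/967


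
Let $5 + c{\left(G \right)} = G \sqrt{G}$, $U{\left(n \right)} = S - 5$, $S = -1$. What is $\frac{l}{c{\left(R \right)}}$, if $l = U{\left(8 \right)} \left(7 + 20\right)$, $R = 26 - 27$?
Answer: $\frac{405}{13} - \frac{81 i}{13} \approx 31.154 - 6.2308 i$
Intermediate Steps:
$R = -1$
$U{\left(n \right)} = -6$ ($U{\left(n \right)} = -1 - 5 = -6$)
$c{\left(G \right)} = -5 + G^{\frac{3}{2}}$ ($c{\left(G \right)} = -5 + G \sqrt{G} = -5 + G^{\frac{3}{2}}$)
$l = -162$ ($l = - 6 \left(7 + 20\right) = \left(-6\right) 27 = -162$)
$\frac{l}{c{\left(R \right)}} = - \frac{162}{-5 + \left(-1\right)^{\frac{3}{2}}} = - \frac{162}{-5 - i} = - 162 \frac{-5 + i}{26} = - \frac{81 \left(-5 + i\right)}{13}$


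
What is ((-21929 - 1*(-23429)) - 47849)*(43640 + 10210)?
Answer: -2495893650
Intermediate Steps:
((-21929 - 1*(-23429)) - 47849)*(43640 + 10210) = ((-21929 + 23429) - 47849)*53850 = (1500 - 47849)*53850 = -46349*53850 = -2495893650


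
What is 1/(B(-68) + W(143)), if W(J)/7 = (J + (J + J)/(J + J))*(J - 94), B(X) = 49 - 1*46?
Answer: 1/49395 ≈ 2.0245e-5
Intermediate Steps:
B(X) = 3 (B(X) = 49 - 46 = 3)
W(J) = 7*(1 + J)*(-94 + J) (W(J) = 7*((J + (J + J)/(J + J))*(J - 94)) = 7*((J + (2*J)/((2*J)))*(-94 + J)) = 7*((J + (2*J)*(1/(2*J)))*(-94 + J)) = 7*((J + 1)*(-94 + J)) = 7*((1 + J)*(-94 + J)) = 7*(1 + J)*(-94 + J))
1/(B(-68) + W(143)) = 1/(3 + (-658 - 651*143 + 7*143²)) = 1/(3 + (-658 - 93093 + 7*20449)) = 1/(3 + (-658 - 93093 + 143143)) = 1/(3 + 49392) = 1/49395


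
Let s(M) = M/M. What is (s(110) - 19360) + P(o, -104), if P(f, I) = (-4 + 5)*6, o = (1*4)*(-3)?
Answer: -19353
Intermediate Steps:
s(M) = 1
o = -12 (o = 4*(-3) = -12)
P(f, I) = 6 (P(f, I) = 1*6 = 6)
(s(110) - 19360) + P(o, -104) = (1 - 19360) + 6 = -19359 + 6 = -19353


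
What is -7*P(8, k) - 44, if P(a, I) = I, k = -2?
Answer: -30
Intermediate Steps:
-7*P(8, k) - 44 = -7*(-2) - 44 = 14 - 44 = -30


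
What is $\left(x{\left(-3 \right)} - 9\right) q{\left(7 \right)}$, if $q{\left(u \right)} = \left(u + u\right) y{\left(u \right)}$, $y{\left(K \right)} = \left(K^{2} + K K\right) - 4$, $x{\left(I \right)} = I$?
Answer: $-15792$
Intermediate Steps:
$y{\left(K \right)} = -4 + 2 K^{2}$ ($y{\left(K \right)} = \left(K^{2} + K^{2}\right) - 4 = 2 K^{2} - 4 = -4 + 2 K^{2}$)
$q{\left(u \right)} = 2 u \left(-4 + 2 u^{2}\right)$ ($q{\left(u \right)} = \left(u + u\right) \left(-4 + 2 u^{2}\right) = 2 u \left(-4 + 2 u^{2}\right)$)
$\left(x{\left(-3 \right)} - 9\right) q{\left(7 \right)} = \left(-3 - 9\right) 4 \cdot 7 \left(-2 + 7^{2}\right) = - 12 \cdot 4 \cdot 7 \left(-2 + 49\right) = - 12 \cdot 4 \cdot 7 \cdot 47 = \left(-12\right) 1316 = -15792$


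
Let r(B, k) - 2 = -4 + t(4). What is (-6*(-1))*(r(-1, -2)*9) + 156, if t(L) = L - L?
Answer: 48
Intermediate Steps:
t(L) = 0
r(B, k) = -2 (r(B, k) = 2 + (-4 + 0) = 2 - 4 = -2)
(-6*(-1))*(r(-1, -2)*9) + 156 = (-6*(-1))*(-2*9) + 156 = 6*(-18) + 156 = -108 + 156 = 48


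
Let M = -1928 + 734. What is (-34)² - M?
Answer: 2350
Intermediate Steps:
M = -1194
(-34)² - M = (-34)² - 1*(-1194) = 1156 + 1194 = 2350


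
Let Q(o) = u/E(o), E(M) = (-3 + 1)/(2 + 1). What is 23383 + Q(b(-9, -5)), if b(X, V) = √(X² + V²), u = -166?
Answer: 23632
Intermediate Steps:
E(M) = -⅔ (E(M) = -2/3 = -2*⅓ = -⅔)
b(X, V) = √(V² + X²)
Q(o) = 249 (Q(o) = -166/(-⅔) = -166*(-3/2) = 249)
23383 + Q(b(-9, -5)) = 23383 + 249 = 23632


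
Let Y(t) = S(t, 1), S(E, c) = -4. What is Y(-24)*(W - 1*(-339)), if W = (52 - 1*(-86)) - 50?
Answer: -1708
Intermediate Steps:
Y(t) = -4
W = 88 (W = (52 + 86) - 50 = 138 - 50 = 88)
Y(-24)*(W - 1*(-339)) = -4*(88 - 1*(-339)) = -4*(88 + 339) = -4*427 = -1708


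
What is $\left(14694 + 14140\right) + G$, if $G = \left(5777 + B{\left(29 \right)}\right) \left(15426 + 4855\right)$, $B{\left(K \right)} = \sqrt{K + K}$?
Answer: $117192171 + 20281 \sqrt{58} \approx 1.1735 \cdot 10^{8}$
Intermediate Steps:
$B{\left(K \right)} = \sqrt{2} \sqrt{K}$ ($B{\left(K \right)} = \sqrt{2 K} = \sqrt{2} \sqrt{K}$)
$G = 117163337 + 20281 \sqrt{58}$ ($G = \left(5777 + \sqrt{2} \sqrt{29}\right) \left(15426 + 4855\right) = \left(5777 + \sqrt{58}\right) 20281 = 117163337 + 20281 \sqrt{58} \approx 1.1732 \cdot 10^{8}$)
$\left(14694 + 14140\right) + G = \left(14694 + 14140\right) + \left(117163337 + 20281 \sqrt{58}\right) = 28834 + \left(117163337 + 20281 \sqrt{58}\right) = 117192171 + 20281 \sqrt{58}$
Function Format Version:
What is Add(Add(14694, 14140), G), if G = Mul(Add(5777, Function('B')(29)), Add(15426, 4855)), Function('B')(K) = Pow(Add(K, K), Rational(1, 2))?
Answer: Add(117192171, Mul(20281, Pow(58, Rational(1, 2)))) ≈ 1.1735e+8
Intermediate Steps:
Function('B')(K) = Mul(Pow(2, Rational(1, 2)), Pow(K, Rational(1, 2))) (Function('B')(K) = Pow(Mul(2, K), Rational(1, 2)) = Mul(Pow(2, Rational(1, 2)), Pow(K, Rational(1, 2))))
G = Add(117163337, Mul(20281, Pow(58, Rational(1, 2)))) (G = Mul(Add(5777, Mul(Pow(2, Rational(1, 2)), Pow(29, Rational(1, 2)))), Add(15426, 4855)) = Mul(Add(5777, Pow(58, Rational(1, 2))), 20281) = Add(117163337, Mul(20281, Pow(58, Rational(1, 2)))) ≈ 1.1732e+8)
Add(Add(14694, 14140), G) = Add(Add(14694, 14140), Add(117163337, Mul(20281, Pow(58, Rational(1, 2))))) = Add(28834, Add(117163337, Mul(20281, Pow(58, Rational(1, 2))))) = Add(117192171, Mul(20281, Pow(58, Rational(1, 2))))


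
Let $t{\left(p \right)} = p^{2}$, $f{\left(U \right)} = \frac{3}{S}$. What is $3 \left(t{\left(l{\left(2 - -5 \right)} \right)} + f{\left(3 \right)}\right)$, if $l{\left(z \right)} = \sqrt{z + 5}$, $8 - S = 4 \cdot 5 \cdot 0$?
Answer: $\frac{297}{8} \approx 37.125$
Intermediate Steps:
$S = 8$ ($S = 8 - 4 \cdot 5 \cdot 0 = 8 - 20 \cdot 0 = 8 - 0 = 8 + 0 = 8$)
$l{\left(z \right)} = \sqrt{5 + z}$
$f{\left(U \right)} = \frac{3}{8}$
$3 \left(t{\left(l{\left(2 - -5 \right)} \right)} + f{\left(3 \right)}\right) = 3 \left(\left(\sqrt{5 + \left(2 - -5\right)}\right)^{2} + \frac{3}{8}\right) = 3 \left(\left(\sqrt{5 + \left(2 + 5\right)}\right)^{2} + \frac{3}{8}\right) = 3 \left(\left(\sqrt{5 + 7}\right)^{2} + \frac{3}{8}\right) = 3 \left(\left(\sqrt{12}\right)^{2} + \frac{3}{8}\right) = 3 \left(\left(2 \sqrt{3}\right)^{2} + \frac{3}{8}\right) = 3 \left(12 + \frac{3}{8}\right) = 3 \cdot \frac{99}{8} = \frac{297}{8}$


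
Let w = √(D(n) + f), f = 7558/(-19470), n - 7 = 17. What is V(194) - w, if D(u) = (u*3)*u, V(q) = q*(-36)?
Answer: -6984 - √163726160235/9735 ≈ -7025.6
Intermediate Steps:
V(q) = -36*q
n = 24 (n = 7 + 17 = 24)
D(u) = 3*u² (D(u) = (3*u)*u = 3*u²)
f = -3779/9735 (f = 7558*(-1/19470) = -3779/9735 ≈ -0.38819)
w = √163726160235/9735 (w = √(3*24² - 3779/9735) = √(3*576 - 3779/9735) = √(1728 - 3779/9735) = √(16818301/9735) = √163726160235/9735 ≈ 41.565)
V(194) - w = -36*194 - √163726160235/9735 = -6984 - √163726160235/9735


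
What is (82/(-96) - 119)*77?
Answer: -442981/48 ≈ -9228.8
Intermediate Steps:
(82/(-96) - 119)*77 = (82*(-1/96) - 119)*77 = (-41/48 - 119)*77 = -5753/48*77 = -442981/48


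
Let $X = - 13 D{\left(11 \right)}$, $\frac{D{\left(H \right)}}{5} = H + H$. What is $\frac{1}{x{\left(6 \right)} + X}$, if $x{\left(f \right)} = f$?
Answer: $- \frac{1}{1424} \approx -0.00070225$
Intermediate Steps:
$D{\left(H \right)} = 10 H$ ($D{\left(H \right)} = 5 \left(H + H\right) = 5 \cdot 2 H = 10 H$)
$X = -1430$ ($X = - 13 \cdot 10 \cdot 11 = \left(-13\right) 110 = -1430$)
$\frac{1}{x{\left(6 \right)} + X} = \frac{1}{6 - 1430} = \frac{1}{-1424} = - \frac{1}{1424}$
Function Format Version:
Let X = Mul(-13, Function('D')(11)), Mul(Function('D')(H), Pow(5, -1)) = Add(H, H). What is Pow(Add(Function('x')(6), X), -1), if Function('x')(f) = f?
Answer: Rational(-1, 1424) ≈ -0.00070225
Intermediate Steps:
Function('D')(H) = Mul(10, H) (Function('D')(H) = Mul(5, Add(H, H)) = Mul(5, Mul(2, H)) = Mul(10, H))
X = -1430 (X = Mul(-13, Mul(10, 11)) = Mul(-13, 110) = -1430)
Pow(Add(Function('x')(6), X), -1) = Pow(Add(6, -1430), -1) = Pow(-1424, -1) = Rational(-1, 1424)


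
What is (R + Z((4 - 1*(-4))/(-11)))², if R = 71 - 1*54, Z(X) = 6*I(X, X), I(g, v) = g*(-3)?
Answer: 109561/121 ≈ 905.46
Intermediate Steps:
I(g, v) = -3*g
Z(X) = -18*X (Z(X) = 6*(-3*X) = -18*X)
R = 17 (R = 71 - 54 = 17)
(R + Z((4 - 1*(-4))/(-11)))² = (17 - 18*(4 - 1*(-4))/(-11))² = (17 - 18*(4 + 4)*(-1)/11)² = (17 - 144*(-1)/11)² = (17 - 18*(-8/11))² = (17 + 144/11)² = (331/11)² = 109561/121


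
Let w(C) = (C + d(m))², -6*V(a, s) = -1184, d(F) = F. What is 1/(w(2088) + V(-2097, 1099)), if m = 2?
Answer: 3/13104892 ≈ 2.2892e-7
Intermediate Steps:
V(a, s) = 592/3 (V(a, s) = -⅙*(-1184) = 592/3)
w(C) = (2 + C)² (w(C) = (C + 2)² = (2 + C)²)
1/(w(2088) + V(-2097, 1099)) = 1/((2 + 2088)² + 592/3) = 1/(2090² + 592/3) = 1/(4368100 + 592/3) = 1/(13104892/3) = 3/13104892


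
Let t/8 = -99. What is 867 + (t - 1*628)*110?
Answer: -155333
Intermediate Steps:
t = -792 (t = 8*(-99) = -792)
867 + (t - 1*628)*110 = 867 + (-792 - 1*628)*110 = 867 + (-792 - 628)*110 = 867 - 1420*110 = 867 - 156200 = -155333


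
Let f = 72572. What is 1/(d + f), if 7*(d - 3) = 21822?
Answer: 7/529847 ≈ 1.3211e-5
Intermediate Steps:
d = 21843/7 (d = 3 + (⅐)*21822 = 3 + 21822/7 = 21843/7 ≈ 3120.4)
1/(d + f) = 1/(21843/7 + 72572) = 1/(529847/7) = 7/529847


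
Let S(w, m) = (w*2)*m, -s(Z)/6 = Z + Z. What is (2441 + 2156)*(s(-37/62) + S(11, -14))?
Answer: -42871622/31 ≈ -1.3830e+6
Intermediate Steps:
s(Z) = -12*Z (s(Z) = -6*(Z + Z) = -12*Z)
S(w, m) = 2*m*w (S(w, m) = (2*w)*m = 2*m*w)
(2441 + 2156)*(s(-37/62) + S(11, -14)) = (2441 + 2156)*(-(-444)/62 + 2*(-14)*11) = 4597*(-(-444)/62 - 308) = 4597*(-12*(-37/62) - 308) = 4597*(222/31 - 308) = 4597*(-9326/31) = -42871622/31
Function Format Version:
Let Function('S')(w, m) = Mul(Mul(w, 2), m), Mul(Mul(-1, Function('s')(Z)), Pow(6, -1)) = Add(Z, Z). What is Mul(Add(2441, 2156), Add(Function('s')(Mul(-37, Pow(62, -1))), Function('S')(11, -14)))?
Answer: Rational(-42871622, 31) ≈ -1.3830e+6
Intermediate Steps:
Function('s')(Z) = Mul(-12, Z) (Function('s')(Z) = Mul(-6, Add(Z, Z)) = Mul(-6, Mul(2, Z)) = Mul(-12, Z))
Function('S')(w, m) = Mul(2, m, w) (Function('S')(w, m) = Mul(Mul(2, w), m) = Mul(2, m, w))
Mul(Add(2441, 2156), Add(Function('s')(Mul(-37, Pow(62, -1))), Function('S')(11, -14))) = Mul(Add(2441, 2156), Add(Mul(-12, Mul(-37, Pow(62, -1))), Mul(2, -14, 11))) = Mul(4597, Add(Mul(-12, Mul(-37, Rational(1, 62))), -308)) = Mul(4597, Add(Mul(-12, Rational(-37, 62)), -308)) = Mul(4597, Add(Rational(222, 31), -308)) = Mul(4597, Rational(-9326, 31)) = Rational(-42871622, 31)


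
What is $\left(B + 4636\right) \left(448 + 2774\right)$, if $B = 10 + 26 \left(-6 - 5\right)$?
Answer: $14047920$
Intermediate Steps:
$B = -276$ ($B = 10 + 26 \left(-11\right) = 10 - 286 = -276$)
$\left(B + 4636\right) \left(448 + 2774\right) = \left(-276 + 4636\right) \left(448 + 2774\right) = 4360 \cdot 3222 = 14047920$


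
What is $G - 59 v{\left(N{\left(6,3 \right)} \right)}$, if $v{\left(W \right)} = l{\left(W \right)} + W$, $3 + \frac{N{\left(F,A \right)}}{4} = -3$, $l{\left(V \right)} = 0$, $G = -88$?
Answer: $1328$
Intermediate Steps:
$N{\left(F,A \right)} = -24$ ($N{\left(F,A \right)} = -12 + 4 \left(-3\right) = -12 - 12 = -24$)
$v{\left(W \right)} = W$ ($v{\left(W \right)} = 0 + W = W$)
$G - 59 v{\left(N{\left(6,3 \right)} \right)} = -88 - -1416 = -88 + 1416 = 1328$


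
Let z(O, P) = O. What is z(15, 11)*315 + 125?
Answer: 4850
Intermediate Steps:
z(15, 11)*315 + 125 = 15*315 + 125 = 4725 + 125 = 4850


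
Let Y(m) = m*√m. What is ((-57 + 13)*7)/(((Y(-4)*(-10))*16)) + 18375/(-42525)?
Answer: -35/81 + 77*I/320 ≈ -0.4321 + 0.24062*I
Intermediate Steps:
Y(m) = m^(3/2)
((-57 + 13)*7)/(((Y(-4)*(-10))*16)) + 18375/(-42525) = ((-57 + 13)*7)/((((-4)^(3/2)*(-10))*16)) + 18375/(-42525) = (-44*7)/(((-8*I*(-10))*16)) + 18375*(-1/42525) = -308*(-I/1280) - 35/81 = -(-77)*I/320 - 35/81 = 77*I/320 - 35/81 = -35/81 + 77*I/320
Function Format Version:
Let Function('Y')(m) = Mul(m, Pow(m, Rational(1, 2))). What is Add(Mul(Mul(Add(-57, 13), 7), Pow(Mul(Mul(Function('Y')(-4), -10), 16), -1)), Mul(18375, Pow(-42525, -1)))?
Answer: Add(Rational(-35, 81), Mul(Rational(77, 320), I)) ≈ Add(-0.43210, Mul(0.24062, I))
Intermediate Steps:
Function('Y')(m) = Pow(m, Rational(3, 2))
Add(Mul(Mul(Add(-57, 13), 7), Pow(Mul(Mul(Function('Y')(-4), -10), 16), -1)), Mul(18375, Pow(-42525, -1))) = Add(Mul(Mul(Add(-57, 13), 7), Pow(Mul(Mul(Pow(-4, Rational(3, 2)), -10), 16), -1)), Mul(18375, Pow(-42525, -1))) = Add(Mul(Mul(-44, 7), Pow(Mul(Mul(Mul(-8, I), -10), 16), -1)), Mul(18375, Rational(-1, 42525))) = Add(Mul(-308, Pow(Mul(Mul(80, I), 16), -1)), Rational(-35, 81)) = Add(Mul(-308, Pow(Mul(1280, I), -1)), Rational(-35, 81)) = Add(Mul(-308, Mul(Rational(-1, 1280), I)), Rational(-35, 81)) = Add(Mul(Rational(77, 320), I), Rational(-35, 81)) = Add(Rational(-35, 81), Mul(Rational(77, 320), I))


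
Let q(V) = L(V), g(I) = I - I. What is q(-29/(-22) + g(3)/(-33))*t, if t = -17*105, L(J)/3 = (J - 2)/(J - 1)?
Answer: 11475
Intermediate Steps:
g(I) = 0
L(J) = 3*(-2 + J)/(-1 + J) (L(J) = 3*((J - 2)/(J - 1)) = 3*((-2 + J)/(-1 + J)) = 3*(-2 + J)/(-1 + J))
t = -1785
q(V) = 3*(-2 + V)/(-1 + V)
q(-29/(-22) + g(3)/(-33))*t = (3*(-2 + (-29/(-22) + 0/(-33)))/(-1 + (-29/(-22) + 0/(-33))))*(-1785) = (3*(-2 + (-29*(-1/22) + 0*(-1/33)))/(-1 + (-29*(-1/22) + 0*(-1/33))))*(-1785) = (3*(-2 + (29/22 + 0))/(-1 + (29/22 + 0)))*(-1785) = (3*(-2 + 29/22)/(-1 + 29/22))*(-1785) = (3*(-15/22)/(7/22))*(-1785) = (3*(22/7)*(-15/22))*(-1785) = -45/7*(-1785) = 11475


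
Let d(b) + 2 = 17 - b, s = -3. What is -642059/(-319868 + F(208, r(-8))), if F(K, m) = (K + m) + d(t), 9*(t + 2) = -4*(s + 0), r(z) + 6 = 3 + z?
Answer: 1926177/958966 ≈ 2.0086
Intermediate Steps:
r(z) = -3 + z (r(z) = -6 + (3 + z) = -3 + z)
t = -⅔ (t = -2 + (-4*(-3 + 0))/9 = -2 + (-4*(-3))/9 = -2 + (⅑)*12 = -2 + 4/3 = -⅔ ≈ -0.66667)
d(b) = 15 - b (d(b) = -2 + (17 - b) = 15 - b)
F(K, m) = 47/3 + K + m (F(K, m) = (K + m) + (15 - 1*(-⅔)) = (K + m) + (15 + ⅔) = (K + m) + 47/3 = 47/3 + K + m)
-642059/(-319868 + F(208, r(-8))) = -642059/(-319868 + (47/3 + 208 + (-3 - 8))) = -642059/(-319868 + (47/3 + 208 - 11)) = -642059/(-319868 + 638/3) = -642059/(-958966/3) = -642059*(-3/958966) = 1926177/958966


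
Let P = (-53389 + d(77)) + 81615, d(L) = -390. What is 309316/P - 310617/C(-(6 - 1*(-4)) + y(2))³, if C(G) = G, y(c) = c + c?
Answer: 242031863/167016 ≈ 1449.2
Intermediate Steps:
y(c) = 2*c
P = 27836 (P = (-53389 - 390) + 81615 = -53779 + 81615 = 27836)
309316/P - 310617/C(-(6 - 1*(-4)) + y(2))³ = 309316/27836 - 310617/(-(6 - 1*(-4)) + 2*2)³ = 309316*(1/27836) - 310617/(-(6 + 4) + 4)³ = 77329/6959 - 310617/(-1*10 + 4)³ = 77329/6959 - 310617/(-10 + 4)³ = 77329/6959 - 310617/((-6)³) = 77329/6959 - 310617/(-216) = 77329/6959 - 310617*(-1/216) = 77329/6959 + 34513/24 = 242031863/167016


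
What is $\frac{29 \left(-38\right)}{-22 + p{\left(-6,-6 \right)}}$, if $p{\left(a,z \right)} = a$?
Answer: $\frac{551}{14} \approx 39.357$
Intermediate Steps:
$\frac{29 \left(-38\right)}{-22 + p{\left(-6,-6 \right)}} = \frac{29 \left(-38\right)}{-22 - 6} = - \frac{1102}{-28} = \left(-1102\right) \left(- \frac{1}{28}\right) = \frac{551}{14}$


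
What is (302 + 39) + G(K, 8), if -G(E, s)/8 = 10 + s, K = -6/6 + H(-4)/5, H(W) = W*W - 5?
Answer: 197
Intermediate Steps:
H(W) = -5 + W² (H(W) = W² - 5 = -5 + W²)
K = 6/5 (K = -6/6 + (-5 + (-4)²)/5 = -6*⅙ + (-5 + 16)*(⅕) = -1 + 11*(⅕) = -1 + 11/5 = 6/5 ≈ 1.2000)
G(E, s) = -80 - 8*s (G(E, s) = -8*(10 + s) = -80 - 8*s)
(302 + 39) + G(K, 8) = (302 + 39) + (-80 - 8*8) = 341 + (-80 - 64) = 341 - 144 = 197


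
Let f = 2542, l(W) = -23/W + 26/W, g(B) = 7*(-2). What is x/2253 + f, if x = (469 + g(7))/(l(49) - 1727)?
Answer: 96925875965/38129772 ≈ 2542.0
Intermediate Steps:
g(B) = -14
l(W) = 3/W
x = -4459/16924 (x = (469 - 14)/(3/49 - 1727) = 455/(3*(1/49) - 1727) = 455/(3/49 - 1727) = 455/(-84620/49) = 455*(-49/84620) = -4459/16924 ≈ -0.26347)
x/2253 + f = -4459/16924/2253 + 2542 = -4459/16924*1/2253 + 2542 = -4459/38129772 + 2542 = 96925875965/38129772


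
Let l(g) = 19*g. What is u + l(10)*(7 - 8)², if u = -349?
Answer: -159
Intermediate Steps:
u + l(10)*(7 - 8)² = -349 + (19*10)*(7 - 8)² = -349 + 190*(-1)² = -349 + 190*1 = -349 + 190 = -159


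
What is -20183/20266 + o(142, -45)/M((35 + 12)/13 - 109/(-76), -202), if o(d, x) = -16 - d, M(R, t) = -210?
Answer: -518201/2127930 ≈ -0.24352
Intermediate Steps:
-20183/20266 + o(142, -45)/M((35 + 12)/13 - 109/(-76), -202) = -20183/20266 + (-16 - 1*142)/(-210) = -20183*1/20266 + (-16 - 142)*(-1/210) = -20183/20266 - 158*(-1/210) = -20183/20266 + 79/105 = -518201/2127930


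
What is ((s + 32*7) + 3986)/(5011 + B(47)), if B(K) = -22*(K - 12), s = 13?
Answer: 4223/4241 ≈ 0.99576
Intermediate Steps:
B(K) = 264 - 22*K (B(K) = -22*(-12 + K) = 264 - 22*K)
((s + 32*7) + 3986)/(5011 + B(47)) = ((13 + 32*7) + 3986)/(5011 + (264 - 22*47)) = ((13 + 224) + 3986)/(5011 + (264 - 1034)) = (237 + 3986)/(5011 - 770) = 4223/4241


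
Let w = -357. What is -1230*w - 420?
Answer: 438690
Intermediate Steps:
-1230*w - 420 = -1230*(-357) - 420 = 439110 - 420 = 438690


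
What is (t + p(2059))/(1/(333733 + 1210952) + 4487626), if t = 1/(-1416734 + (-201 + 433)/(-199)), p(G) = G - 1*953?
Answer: 160551937769849155/651443988016529479226 ≈ 0.00024646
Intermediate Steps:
p(G) = -953 + G (p(G) = G - 953 = -953 + G)
t = -199/281930298 (t = 1/(-1416734 + 232*(-1/199)) = 1/(-1416734 - 232/199) = 1/(-281930298/199) = -199/281930298 ≈ -7.0585e-7)
(t + p(2059))/(1/(333733 + 1210952) + 4487626) = (-199/281930298 + (-953 + 2059))/(1/(333733 + 1210952) + 4487626) = (-199/281930298 + 1106)/(1/1544685 + 4487626) = 311814909389/(281930298*(1/1544685 + 4487626)) = 311814909389/(281930298*(6931968567811/1544685)) = (311814909389/281930298)*(1544685/6931968567811) = 160551937769849155/651443988016529479226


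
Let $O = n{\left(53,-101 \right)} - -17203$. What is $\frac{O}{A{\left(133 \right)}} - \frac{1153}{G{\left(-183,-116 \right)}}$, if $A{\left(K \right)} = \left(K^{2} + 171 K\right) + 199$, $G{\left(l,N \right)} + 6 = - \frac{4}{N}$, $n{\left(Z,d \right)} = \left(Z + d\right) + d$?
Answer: $\frac{1361529089}{7029163} \approx 193.7$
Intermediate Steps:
$n{\left(Z,d \right)} = Z + 2 d$
$G{\left(l,N \right)} = -6 - \frac{4}{N}$
$O = 17054$ ($O = \left(53 + 2 \left(-101\right)\right) - -17203 = \left(53 - 202\right) + 17203 = -149 + 17203 = 17054$)
$A{\left(K \right)} = 199 + K^{2} + 171 K$
$\frac{O}{A{\left(133 \right)}} - \frac{1153}{G{\left(-183,-116 \right)}} = \frac{17054}{199 + 133^{2} + 171 \cdot 133} - \frac{1153}{-6 - \frac{4}{-116}} = \frac{17054}{199 + 17689 + 22743} - \frac{1153}{-6 - - \frac{1}{29}} = \frac{17054}{40631} - \frac{1153}{-6 + \frac{1}{29}} = 17054 \cdot \frac{1}{40631} - \frac{1153}{- \frac{173}{29}} = \frac{17054}{40631} - - \frac{33437}{173} = \frac{17054}{40631} + \frac{33437}{173} = \frac{1361529089}{7029163}$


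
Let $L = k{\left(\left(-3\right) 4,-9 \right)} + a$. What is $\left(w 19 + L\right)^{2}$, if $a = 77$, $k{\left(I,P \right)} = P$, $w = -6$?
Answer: $2116$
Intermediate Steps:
$L = 68$ ($L = -9 + 77 = 68$)
$\left(w 19 + L\right)^{2} = \left(\left(-6\right) 19 + 68\right)^{2} = \left(-114 + 68\right)^{2} = \left(-46\right)^{2} = 2116$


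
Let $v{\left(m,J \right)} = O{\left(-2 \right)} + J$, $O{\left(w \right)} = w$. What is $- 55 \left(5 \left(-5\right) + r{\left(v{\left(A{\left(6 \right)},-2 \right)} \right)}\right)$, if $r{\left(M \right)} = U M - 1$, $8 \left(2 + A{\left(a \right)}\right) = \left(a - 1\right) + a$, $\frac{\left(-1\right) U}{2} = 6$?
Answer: $-1210$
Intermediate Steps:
$U = -12$ ($U = \left(-2\right) 6 = -12$)
$A{\left(a \right)} = - \frac{17}{8} + \frac{a}{4}$ ($A{\left(a \right)} = -2 + \frac{\left(a - 1\right) + a}{8} = -2 + \frac{\left(-1 + a\right) + a}{8} = -2 + \frac{-1 + 2 a}{8} = -2 + \left(- \frac{1}{8} + \frac{a}{4}\right) = - \frac{17}{8} + \frac{a}{4}$)
$v{\left(m,J \right)} = -2 + J$
$r{\left(M \right)} = -1 - 12 M$ ($r{\left(M \right)} = - 12 M - 1 = -1 - 12 M$)
$- 55 \left(5 \left(-5\right) + r{\left(v{\left(A{\left(6 \right)},-2 \right)} \right)}\right) = - 55 \left(5 \left(-5\right) - \left(1 + 12 \left(-2 - 2\right)\right)\right) = - 55 \left(-25 - -47\right) = - 55 \left(-25 + \left(-1 + 48\right)\right) = - 55 \left(-25 + 47\right) = \left(-55\right) 22 = -1210$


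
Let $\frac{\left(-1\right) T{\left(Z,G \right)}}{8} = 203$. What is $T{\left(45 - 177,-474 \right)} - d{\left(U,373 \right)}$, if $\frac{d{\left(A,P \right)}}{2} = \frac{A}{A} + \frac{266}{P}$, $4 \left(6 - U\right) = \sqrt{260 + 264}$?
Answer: $- \frac{607030}{373} \approx -1627.4$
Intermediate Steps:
$T{\left(Z,G \right)} = -1624$ ($T{\left(Z,G \right)} = \left(-8\right) 203 = -1624$)
$U = 6 - \frac{\sqrt{131}}{2}$ ($U = 6 - \frac{\sqrt{260 + 264}}{4} = 6 - \frac{\sqrt{524}}{4} = 6 - \frac{2 \sqrt{131}}{4} = 6 - \frac{\sqrt{131}}{2} \approx 0.27724$)
$d{\left(A,P \right)} = 2 + \frac{532}{P}$ ($d{\left(A,P \right)} = 2 \left(\frac{A}{A} + \frac{266}{P}\right) = 2 \left(1 + \frac{266}{P}\right) = 2 + \frac{532}{P}$)
$T{\left(45 - 177,-474 \right)} - d{\left(U,373 \right)} = -1624 - \left(2 + \frac{532}{373}\right) = -1624 - \frac{1278}{373} = - \frac{607030}{373}$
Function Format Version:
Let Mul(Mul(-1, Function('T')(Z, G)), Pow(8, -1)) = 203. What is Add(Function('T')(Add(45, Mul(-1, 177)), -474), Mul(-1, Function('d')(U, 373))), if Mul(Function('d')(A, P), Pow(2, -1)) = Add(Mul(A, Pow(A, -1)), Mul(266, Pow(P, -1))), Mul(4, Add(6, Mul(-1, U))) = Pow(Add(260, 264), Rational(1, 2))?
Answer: Rational(-607030, 373) ≈ -1627.4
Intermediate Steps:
Function('T')(Z, G) = -1624 (Function('T')(Z, G) = Mul(-8, 203) = -1624)
U = Add(6, Mul(Rational(-1, 2), Pow(131, Rational(1, 2)))) (U = Add(6, Mul(Rational(-1, 4), Pow(Add(260, 264), Rational(1, 2)))) = Add(6, Mul(Rational(-1, 4), Pow(524, Rational(1, 2)))) = Add(6, Mul(Rational(-1, 4), Mul(2, Pow(131, Rational(1, 2))))) = Add(6, Mul(Rational(-1, 2), Pow(131, Rational(1, 2)))) ≈ 0.27724)
Function('d')(A, P) = Add(2, Mul(532, Pow(P, -1))) (Function('d')(A, P) = Mul(2, Add(Mul(A, Pow(A, -1)), Mul(266, Pow(P, -1)))) = Mul(2, Add(1, Mul(266, Pow(P, -1)))) = Add(2, Mul(532, Pow(P, -1))))
Add(Function('T')(Add(45, Mul(-1, 177)), -474), Mul(-1, Function('d')(U, 373))) = Add(-1624, Mul(-1, Add(2, Mul(532, Pow(373, -1))))) = Add(-1624, Mul(-1, Add(2, Mul(532, Rational(1, 373))))) = Add(-1624, Mul(-1, Add(2, Rational(532, 373)))) = Add(-1624, Mul(-1, Rational(1278, 373))) = Add(-1624, Rational(-1278, 373)) = Rational(-607030, 373)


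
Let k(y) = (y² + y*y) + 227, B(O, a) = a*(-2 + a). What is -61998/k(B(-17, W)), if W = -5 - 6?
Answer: -61998/41125 ≈ -1.5075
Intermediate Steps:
W = -11
k(y) = 227 + 2*y² (k(y) = (y² + y²) + 227 = 2*y² + 227 = 227 + 2*y²)
-61998/k(B(-17, W)) = -61998/(227 + 2*(-11*(-2 - 11))²) = -61998/(227 + 2*(-11*(-13))²) = -61998/(227 + 2*143²) = -61998/(227 + 2*20449) = -61998/(227 + 40898) = -61998/41125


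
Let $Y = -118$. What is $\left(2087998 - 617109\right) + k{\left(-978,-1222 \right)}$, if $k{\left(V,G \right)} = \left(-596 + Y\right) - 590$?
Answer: $1469585$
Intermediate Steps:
$k{\left(V,G \right)} = -1304$ ($k{\left(V,G \right)} = \left(-596 - 118\right) - 590 = -714 - 590 = -1304$)
$\left(2087998 - 617109\right) + k{\left(-978,-1222 \right)} = \left(2087998 - 617109\right) - 1304 = 1470889 - 1304 = 1469585$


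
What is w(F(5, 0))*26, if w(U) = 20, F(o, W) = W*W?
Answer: 520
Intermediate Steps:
F(o, W) = W²
w(F(5, 0))*26 = 20*26 = 520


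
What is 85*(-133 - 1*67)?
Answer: -17000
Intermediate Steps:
85*(-133 - 1*67) = 85*(-133 - 67) = 85*(-200) = -17000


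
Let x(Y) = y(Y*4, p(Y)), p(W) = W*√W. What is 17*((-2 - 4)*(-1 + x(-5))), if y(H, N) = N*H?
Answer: 102 - 10200*I*√5 ≈ 102.0 - 22808.0*I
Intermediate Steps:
p(W) = W^(3/2)
y(H, N) = H*N
x(Y) = 4*Y^(5/2) (x(Y) = (Y*4)*Y^(3/2) = (4*Y)*Y^(3/2) = 4*Y^(5/2))
17*((-2 - 4)*(-1 + x(-5))) = 17*((-2 - 4)*(-1 + 4*(-5)^(5/2))) = 17*(-6*(-1 + 4*(25*I*√5))) = 17*(-6*(-1 + 100*I*√5)) = 17*(6 - 600*I*√5) = 102 - 10200*I*√5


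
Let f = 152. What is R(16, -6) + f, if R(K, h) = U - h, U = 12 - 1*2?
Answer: 168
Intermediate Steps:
U = 10 (U = 12 - 2 = 10)
R(K, h) = 10 - h
R(16, -6) + f = (10 - 1*(-6)) + 152 = (10 + 6) + 152 = 16 + 152 = 168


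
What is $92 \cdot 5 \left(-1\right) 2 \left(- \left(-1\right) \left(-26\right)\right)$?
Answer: $23920$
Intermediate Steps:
$92 \cdot 5 \left(-1\right) 2 \left(- \left(-1\right) \left(-26\right)\right) = 92 \left(\left(-5\right) 2\right) \left(\left(-1\right) 26\right) = 92 \left(-10\right) \left(-26\right) = \left(-920\right) \left(-26\right) = 23920$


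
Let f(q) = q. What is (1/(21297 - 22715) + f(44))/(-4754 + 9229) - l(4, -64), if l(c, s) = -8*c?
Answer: 203119991/6345550 ≈ 32.010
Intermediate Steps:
(1/(21297 - 22715) + f(44))/(-4754 + 9229) - l(4, -64) = (1/(21297 - 22715) + 44)/(-4754 + 9229) - (-8)*4 = (1/(-1418) + 44)/4475 - 1*(-32) = (-1/1418 + 44)*(1/4475) + 32 = (62391/1418)*(1/4475) + 32 = 62391/6345550 + 32 = 203119991/6345550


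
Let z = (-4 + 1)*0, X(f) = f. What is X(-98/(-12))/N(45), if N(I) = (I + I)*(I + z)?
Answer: 49/24300 ≈ 0.0020165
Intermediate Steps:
z = 0 (z = -3*0 = 0)
N(I) = 2*I**2 (N(I) = (I + I)*(I + 0) = (2*I)*I = 2*I**2)
X(-98/(-12))/N(45) = (-98/(-12))/((2*45**2)) = (-98*(-1/12))/((2*2025)) = (49/6)/4050 = (49/6)*(1/4050) = 49/24300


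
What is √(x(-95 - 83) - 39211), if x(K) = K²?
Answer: I*√7527 ≈ 86.758*I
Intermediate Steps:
√(x(-95 - 83) - 39211) = √((-95 - 83)² - 39211) = √((-178)² - 39211) = √(31684 - 39211) = √(-7527) = I*√7527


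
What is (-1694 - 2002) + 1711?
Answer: -1985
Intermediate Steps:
(-1694 - 2002) + 1711 = -3696 + 1711 = -1985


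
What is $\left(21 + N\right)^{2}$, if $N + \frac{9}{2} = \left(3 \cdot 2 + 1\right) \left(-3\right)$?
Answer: $\frac{81}{4} \approx 20.25$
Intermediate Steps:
$N = - \frac{51}{2}$ ($N = - \frac{9}{2} + \left(3 \cdot 2 + 1\right) \left(-3\right) = - \frac{9}{2} + \left(6 + 1\right) \left(-3\right) = - \frac{9}{2} + 7 \left(-3\right) = - \frac{9}{2} - 21 = - \frac{51}{2} \approx -25.5$)
$\left(21 + N\right)^{2} = \left(21 - \frac{51}{2}\right)^{2} = \left(- \frac{9}{2}\right)^{2} = \frac{81}{4}$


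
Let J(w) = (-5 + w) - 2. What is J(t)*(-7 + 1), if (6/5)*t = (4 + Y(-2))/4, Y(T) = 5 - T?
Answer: 113/4 ≈ 28.250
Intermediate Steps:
t = 55/24 (t = 5*((4 + (5 - 1*(-2)))/4)/6 = 5*((4 + (5 + 2))*(¼))/6 = 5*((4 + 7)*(¼))/6 = 5*(11*(¼))/6 = (⅚)*(11/4) = 55/24 ≈ 2.2917)
J(w) = -7 + w
J(t)*(-7 + 1) = (-7 + 55/24)*(-7 + 1) = -113/24*(-6) = 113/4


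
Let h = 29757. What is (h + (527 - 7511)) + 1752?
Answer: 24525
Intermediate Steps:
(h + (527 - 7511)) + 1752 = (29757 + (527 - 7511)) + 1752 = (29757 - 6984) + 1752 = 22773 + 1752 = 24525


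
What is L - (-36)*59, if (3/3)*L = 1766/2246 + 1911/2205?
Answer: 35806624/16845 ≈ 2125.7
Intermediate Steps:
L = 27844/16845 (L = 1766/2246 + 1911/2205 = 1766*(1/2246) + 1911*(1/2205) = 883/1123 + 13/15 = 27844/16845 ≈ 1.6530)
L - (-36)*59 = 27844/16845 - (-36)*59 = 27844/16845 - 1*(-2124) = 27844/16845 + 2124 = 35806624/16845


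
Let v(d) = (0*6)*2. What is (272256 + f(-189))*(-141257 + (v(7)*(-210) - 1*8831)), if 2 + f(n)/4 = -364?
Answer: -40642629696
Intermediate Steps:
v(d) = 0 (v(d) = 0*2 = 0)
f(n) = -1464 (f(n) = -8 + 4*(-364) = -8 - 1456 = -1464)
(272256 + f(-189))*(-141257 + (v(7)*(-210) - 1*8831)) = (272256 - 1464)*(-141257 + (0*(-210) - 1*8831)) = 270792*(-141257 + (0 - 8831)) = 270792*(-141257 - 8831) = 270792*(-150088) = -40642629696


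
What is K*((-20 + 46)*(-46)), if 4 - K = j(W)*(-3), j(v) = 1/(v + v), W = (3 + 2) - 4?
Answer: -6578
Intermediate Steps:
W = 1 (W = 5 - 4 = 1)
j(v) = 1/(2*v)
K = 11/2 (K = 4 - (1/2)/1*(-3) = 4 - (1/2)*1*(-3) = 4 - (-3)/2 = 4 - 1*(-3/2) = 4 + 3/2 = 11/2 ≈ 5.5000)
K*((-20 + 46)*(-46)) = 11*((-20 + 46)*(-46))/2 = 11*(26*(-46))/2 = (11/2)*(-1196) = -6578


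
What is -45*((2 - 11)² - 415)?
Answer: 15030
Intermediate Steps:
-45*((2 - 11)² - 415) = -45*((-9)² - 415) = -45*(81 - 415) = -45*(-334) = 15030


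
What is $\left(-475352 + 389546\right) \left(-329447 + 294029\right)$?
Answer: $3039076908$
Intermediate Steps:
$\left(-475352 + 389546\right) \left(-329447 + 294029\right) = \left(-85806\right) \left(-35418\right) = 3039076908$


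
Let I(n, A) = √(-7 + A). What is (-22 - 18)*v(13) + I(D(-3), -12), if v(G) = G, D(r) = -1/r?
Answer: -520 + I*√19 ≈ -520.0 + 4.3589*I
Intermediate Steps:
(-22 - 18)*v(13) + I(D(-3), -12) = (-22 - 18)*13 + √(-7 - 12) = -40*13 + √(-19) = -520 + I*√19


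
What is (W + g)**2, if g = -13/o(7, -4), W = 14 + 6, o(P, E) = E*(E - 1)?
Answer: 149769/400 ≈ 374.42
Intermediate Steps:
o(P, E) = E*(-1 + E)
W = 20
g = -13/20 (g = -13*(-1/(4*(-1 - 4))) = -13/((-4*(-5))) = -13/20 ≈ -0.65000)
(W + g)**2 = (20 - 13/20)**2 = (387/20)**2 = 149769/400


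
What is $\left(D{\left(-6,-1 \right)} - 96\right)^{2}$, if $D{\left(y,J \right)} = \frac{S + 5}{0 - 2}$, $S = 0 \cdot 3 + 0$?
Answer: $\frac{38809}{4} \approx 9702.3$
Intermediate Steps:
$S = 0$ ($S = 0 + 0 = 0$)
$D{\left(y,J \right)} = - \frac{5}{2}$ ($D{\left(y,J \right)} = \frac{0 + 5}{0 - 2} = \frac{5}{-2} = 5 \left(- \frac{1}{2}\right) = - \frac{5}{2}$)
$\left(D{\left(-6,-1 \right)} - 96\right)^{2} = \left(- \frac{5}{2} - 96\right)^{2} = \left(- \frac{197}{2}\right)^{2} = \frac{38809}{4}$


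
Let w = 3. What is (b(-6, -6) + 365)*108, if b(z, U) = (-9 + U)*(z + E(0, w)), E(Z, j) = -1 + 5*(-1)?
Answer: 58860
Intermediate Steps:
E(Z, j) = -6 (E(Z, j) = -1 - 5 = -6)
b(z, U) = (-9 + U)*(-6 + z) (b(z, U) = (-9 + U)*(z - 6) = (-9 + U)*(-6 + z))
(b(-6, -6) + 365)*108 = ((54 - 9*(-6) - 6*(-6) - 6*(-6)) + 365)*108 = ((54 + 54 + 36 + 36) + 365)*108 = (180 + 365)*108 = 545*108 = 58860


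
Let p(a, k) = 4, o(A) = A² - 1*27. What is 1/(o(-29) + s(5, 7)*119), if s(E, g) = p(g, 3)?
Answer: 1/1290 ≈ 0.00077519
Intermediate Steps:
o(A) = -27 + A² (o(A) = A² - 27 = -27 + A²)
s(E, g) = 4
1/(o(-29) + s(5, 7)*119) = 1/((-27 + (-29)²) + 4*119) = 1/((-27 + 841) + 476) = 1/(814 + 476) = 1/1290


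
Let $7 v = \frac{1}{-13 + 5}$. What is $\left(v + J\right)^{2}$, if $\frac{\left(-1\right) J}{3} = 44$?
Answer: $\frac{54656449}{3136} \approx 17429.0$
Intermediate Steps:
$J = -132$ ($J = \left(-3\right) 44 = -132$)
$v = - \frac{1}{56}$ ($v = \frac{1}{7 \left(-13 + 5\right)} = \frac{1}{7 \left(-8\right)} = \frac{1}{7} \left(- \frac{1}{8}\right) = - \frac{1}{56} \approx -0.017857$)
$\left(v + J\right)^{2} = \left(- \frac{1}{56} - 132\right)^{2} = \left(- \frac{7393}{56}\right)^{2} = \frac{54656449}{3136}$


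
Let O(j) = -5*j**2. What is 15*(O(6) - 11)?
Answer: -2865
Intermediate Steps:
15*(O(6) - 11) = 15*(-5*6**2 - 11) = 15*(-5*36 - 11) = 15*(-180 - 11) = 15*(-191) = -2865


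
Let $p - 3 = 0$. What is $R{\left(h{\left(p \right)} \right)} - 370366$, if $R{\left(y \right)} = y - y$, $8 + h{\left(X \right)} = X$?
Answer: $-370366$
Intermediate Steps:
$p = 3$ ($p = 3 + 0 = 3$)
$h{\left(X \right)} = -8 + X$
$R{\left(y \right)} = 0$
$R{\left(h{\left(p \right)} \right)} - 370366 = 0 - 370366 = -370366$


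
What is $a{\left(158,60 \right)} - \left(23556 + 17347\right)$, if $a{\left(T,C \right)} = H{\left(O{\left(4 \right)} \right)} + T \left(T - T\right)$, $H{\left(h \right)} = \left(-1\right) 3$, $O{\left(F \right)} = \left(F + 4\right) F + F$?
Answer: $-40906$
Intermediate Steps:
$O{\left(F \right)} = F + F \left(4 + F\right)$ ($O{\left(F \right)} = \left(4 + F\right) F + F = F \left(4 + F\right) + F = F + F \left(4 + F\right)$)
$H{\left(h \right)} = -3$
$a{\left(T,C \right)} = -3$ ($a{\left(T,C \right)} = -3 + T \left(T - T\right) = -3 + T 0 = -3 + 0 = -3$)
$a{\left(158,60 \right)} - \left(23556 + 17347\right) = -3 - \left(23556 + 17347\right) = -3 - 40903 = -40906$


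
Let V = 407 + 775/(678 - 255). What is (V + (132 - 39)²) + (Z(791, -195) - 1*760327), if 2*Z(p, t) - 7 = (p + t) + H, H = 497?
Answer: -317554208/423 ≈ -7.5072e+5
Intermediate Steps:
Z(p, t) = 252 + p/2 + t/2 (Z(p, t) = 7/2 + ((p + t) + 497)/2 = 7/2 + (497 + p + t)/2 = 7/2 + (497/2 + p/2 + t/2) = 252 + p/2 + t/2)
V = 172936/423 (V = 407 + 775/423 = 172936/423 ≈ 408.83)
(V + (132 - 39)²) + (Z(791, -195) - 1*760327) = (172936/423 + (132 - 39)²) + ((252 + (½)*791 + (½)*(-195)) - 1*760327) = (172936/423 + 93²) + ((252 + 791/2 - 195/2) - 760327) = (172936/423 + 8649) + (550 - 760327) = 3831463/423 - 759777 = -317554208/423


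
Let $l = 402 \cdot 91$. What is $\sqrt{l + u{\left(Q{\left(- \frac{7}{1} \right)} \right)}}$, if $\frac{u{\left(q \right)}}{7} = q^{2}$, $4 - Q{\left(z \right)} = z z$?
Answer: $\sqrt{50757} \approx 225.29$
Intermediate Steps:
$Q{\left(z \right)} = 4 - z^{2}$ ($Q{\left(z \right)} = 4 - z z = 4 - z^{2}$)
$u{\left(q \right)} = 7 q^{2}$
$l = 36582$
$\sqrt{l + u{\left(Q{\left(- \frac{7}{1} \right)} \right)}} = \sqrt{36582 + 7 \left(4 - \left(- \frac{7}{1}\right)^{2}\right)^{2}} = \sqrt{36582 + 7 \left(4 - \left(\left(-7\right) 1\right)^{2}\right)^{2}} = \sqrt{36582 + 7 \left(4 - \left(-7\right)^{2}\right)^{2}} = \sqrt{36582 + 7 \left(4 - 49\right)^{2}} = \sqrt{36582 + 7 \left(-45\right)^{2}} = \sqrt{36582 + 7 \cdot 2025} = \sqrt{36582 + 14175} = \sqrt{50757}$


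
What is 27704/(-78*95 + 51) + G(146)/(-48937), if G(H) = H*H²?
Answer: -24257959472/360127383 ≈ -67.359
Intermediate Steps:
G(H) = H³
27704/(-78*95 + 51) + G(146)/(-48937) = 27704/(-78*95 + 51) + 146³/(-48937) = 27704/(-7410 + 51) + 3112136*(-1/48937) = 27704/(-7359) - 3112136/48937 = 27704*(-1/7359) - 3112136/48937 = -27704/7359 - 3112136/48937 = -24257959472/360127383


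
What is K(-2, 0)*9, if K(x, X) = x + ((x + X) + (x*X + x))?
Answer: -54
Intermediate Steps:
K(x, X) = X + 3*x + X*x (K(x, X) = x + ((X + x) + (X*x + x)) = x + ((X + x) + (x + X*x)) = x + (X + 2*x + X*x) = X + 3*x + X*x)
K(-2, 0)*9 = (0 + 3*(-2) + 0*(-2))*9 = (0 - 6 + 0)*9 = -6*9 = -54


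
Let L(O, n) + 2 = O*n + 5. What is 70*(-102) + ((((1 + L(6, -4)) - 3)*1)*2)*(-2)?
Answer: -7048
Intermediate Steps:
L(O, n) = 3 + O*n (L(O, n) = -2 + (O*n + 5) = -2 + (5 + O*n) = 3 + O*n)
70*(-102) + ((((1 + L(6, -4)) - 3)*1)*2)*(-2) = 70*(-102) + ((((1 + (3 + 6*(-4))) - 3)*1)*2)*(-2) = -7140 + ((((1 + (3 - 24)) - 3)*1)*2)*(-2) = -7140 + ((((1 - 21) - 3)*1)*2)*(-2) = -7140 + (((-20 - 3)*1)*2)*(-2) = -7140 + (-23*1*2)*(-2) = -7140 - 23*2*(-2) = -7140 - 46*(-2) = -7140 + 92 = -7048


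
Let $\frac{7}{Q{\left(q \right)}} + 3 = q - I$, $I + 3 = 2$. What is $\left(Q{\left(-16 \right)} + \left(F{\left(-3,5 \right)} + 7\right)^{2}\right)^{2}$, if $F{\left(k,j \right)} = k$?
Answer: $\frac{78961}{324} \approx 243.71$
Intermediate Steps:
$I = -1$ ($I = -3 + 2 = -1$)
$Q{\left(q \right)} = \frac{7}{-2 + q}$ ($Q{\left(q \right)} = \frac{7}{-3 + \left(q - -1\right)} = \frac{7}{-3 + \left(q + 1\right)} = \frac{7}{-3 + \left(1 + q\right)} = \frac{7}{-2 + q}$)
$\left(Q{\left(-16 \right)} + \left(F{\left(-3,5 \right)} + 7\right)^{2}\right)^{2} = \left(\frac{7}{-2 - 16} + \left(-3 + 7\right)^{2}\right)^{2} = \left(\frac{7}{-18} + 4^{2}\right)^{2} = \left(7 \left(- \frac{1}{18}\right) + 16\right)^{2} = \left(- \frac{7}{18} + 16\right)^{2} = \left(\frac{281}{18}\right)^{2} = \frac{78961}{324}$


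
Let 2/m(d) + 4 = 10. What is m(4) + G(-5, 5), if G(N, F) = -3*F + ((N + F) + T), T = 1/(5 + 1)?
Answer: -29/2 ≈ -14.500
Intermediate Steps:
T = ⅙ (T = 1/6 = ⅙ ≈ 0.16667)
m(d) = ⅓ (m(d) = 2/(-4 + 10) = 2/6 = 2*(⅙) = ⅓)
G(N, F) = ⅙ + N - 2*F (G(N, F) = -3*F + ((N + F) + ⅙) = -3*F + ((F + N) + ⅙) = -3*F + (⅙ + F + N) = ⅙ + N - 2*F)
m(4) + G(-5, 5) = ⅓ + (⅙ - 5 - 2*5) = ⅓ + (⅙ - 5 - 10) = ⅓ - 89/6 = -29/2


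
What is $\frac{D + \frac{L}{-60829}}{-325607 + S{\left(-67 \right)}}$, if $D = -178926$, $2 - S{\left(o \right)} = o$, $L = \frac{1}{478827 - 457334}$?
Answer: $\frac{233927440333423}{425607631485986} \approx 0.54963$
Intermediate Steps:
$L = \frac{1}{21493} \approx 4.6527 \cdot 10^{-5}$
$S{\left(o \right)} = 2 - o$
$\frac{D + \frac{L}{-60829}}{-325607 + S{\left(-67 \right)}} = \frac{-178926 + \frac{1}{21493 \left(-60829\right)}}{-325607 + \left(2 - -67\right)} = \frac{-178926 + \frac{1}{21493} \left(- \frac{1}{60829}\right)}{-325607 + \left(2 + 67\right)} = \frac{-178926 - \frac{1}{1307397697}}{-325607 + 69} = - \frac{233927440333423}{1307397697 \left(-325538\right)} = \left(- \frac{233927440333423}{1307397697}\right) \left(- \frac{1}{325538}\right) = \frac{233927440333423}{425607631485986}$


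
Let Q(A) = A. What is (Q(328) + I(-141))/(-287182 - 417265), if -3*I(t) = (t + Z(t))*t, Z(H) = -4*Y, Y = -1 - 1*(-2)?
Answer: 6487/704447 ≈ 0.0092086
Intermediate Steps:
Y = 1 (Y = -1 + 2 = 1)
Z(H) = -4 (Z(H) = -4*1 = -4)
I(t) = -t*(-4 + t)/3 (I(t) = -(t - 4)*t/3 = -(-4 + t)*t/3 = -t*(-4 + t)/3)
(Q(328) + I(-141))/(-287182 - 417265) = (328 + (⅓)*(-141)*(4 - 1*(-141)))/(-287182 - 417265) = (328 + (⅓)*(-141)*(4 + 141))/(-704447) = (328 + (⅓)*(-141)*145)*(-1/704447) = (328 - 6815)*(-1/704447) = -6487*(-1/704447) = 6487/704447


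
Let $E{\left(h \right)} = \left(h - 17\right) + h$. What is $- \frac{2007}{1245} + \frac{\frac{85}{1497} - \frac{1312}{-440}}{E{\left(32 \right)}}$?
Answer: $- \frac{497006692}{321188835} \approx -1.5474$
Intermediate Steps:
$E{\left(h \right)} = -17 + 2 h$ ($E{\left(h \right)} = \left(-17 + h\right) + h = -17 + 2 h$)
$- \frac{2007}{1245} + \frac{\frac{85}{1497} - \frac{1312}{-440}}{E{\left(32 \right)}} = - \frac{2007}{1245} + \frac{\frac{85}{1497} - \frac{1312}{-440}}{-17 + 2 \cdot 32} = \left(-2007\right) \frac{1}{1245} + \frac{85 \cdot \frac{1}{1497} - - \frac{164}{55}}{-17 + 64} = - \frac{669}{415} + \frac{\frac{85}{1497} + \frac{164}{55}}{47} = - \frac{669}{415} + \frac{250183}{82335} \cdot \frac{1}{47} = - \frac{669}{415} + \frac{250183}{3869745} = - \frac{497006692}{321188835}$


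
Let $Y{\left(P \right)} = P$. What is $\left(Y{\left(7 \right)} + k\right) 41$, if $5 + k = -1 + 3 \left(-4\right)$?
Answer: $-451$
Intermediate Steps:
$k = -18$ ($k = -5 + \left(-1 + 3 \left(-4\right)\right) = -5 - 13 = -18$)
$\left(Y{\left(7 \right)} + k\right) 41 = \left(7 - 18\right) 41 = \left(-11\right) 41 = -451$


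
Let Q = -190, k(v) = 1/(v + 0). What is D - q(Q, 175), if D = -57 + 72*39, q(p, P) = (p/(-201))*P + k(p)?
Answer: 98743391/38190 ≈ 2585.6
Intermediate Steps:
k(v) = 1/v
q(p, P) = 1/p - P*p/201 (q(p, P) = (p/(-201))*P + 1/p = (p*(-1/201))*P + 1/p = (-p/201)*P + 1/p = -P*p/201 + 1/p = 1/p - P*p/201)
D = 2751 (D = -57 + 2808 = 2751)
D - q(Q, 175) = 2751 - (1/(-190) - 1/201*175*(-190)) = 2751 - (-1/190 + 33250/201) = 2751 - 1*6317299/38190 = 2751 - 6317299/38190 = 98743391/38190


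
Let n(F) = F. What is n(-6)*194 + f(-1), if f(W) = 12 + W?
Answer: -1153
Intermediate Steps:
n(-6)*194 + f(-1) = -6*194 + (12 - 1) = -1164 + 11 = -1153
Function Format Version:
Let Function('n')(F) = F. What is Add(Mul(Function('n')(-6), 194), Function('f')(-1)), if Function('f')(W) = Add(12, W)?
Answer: -1153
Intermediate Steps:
Add(Mul(Function('n')(-6), 194), Function('f')(-1)) = Add(Mul(-6, 194), Add(12, -1)) = Add(-1164, 11) = -1153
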